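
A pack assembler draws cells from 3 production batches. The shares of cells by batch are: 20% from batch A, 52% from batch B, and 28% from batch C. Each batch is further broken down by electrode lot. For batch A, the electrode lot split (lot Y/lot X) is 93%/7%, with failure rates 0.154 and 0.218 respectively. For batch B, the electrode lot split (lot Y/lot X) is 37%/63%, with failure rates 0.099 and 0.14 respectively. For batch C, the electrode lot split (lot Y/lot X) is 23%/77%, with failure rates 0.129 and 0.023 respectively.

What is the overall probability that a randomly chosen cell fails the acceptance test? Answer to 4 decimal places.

P(F|A) = 0.93·0.154 + 0.07·0.218 = 0.14322 + 0.01526 = 0.15848
P(F|B) = 0.37·0.099 + 0.63·0.14 = 0.03663 + 0.0882 = 0.12483
P(F|C) = 0.23·0.129 + 0.77·0.023 = 0.02967 + 0.01771 = 0.04738
Then overall,
P(F) = 0.2·0.15848 + 0.52·0.12483 + 0.28·0.04738
      = 0.031696 + 0.0649116 + 0.0132664 = 0.109874

0.1099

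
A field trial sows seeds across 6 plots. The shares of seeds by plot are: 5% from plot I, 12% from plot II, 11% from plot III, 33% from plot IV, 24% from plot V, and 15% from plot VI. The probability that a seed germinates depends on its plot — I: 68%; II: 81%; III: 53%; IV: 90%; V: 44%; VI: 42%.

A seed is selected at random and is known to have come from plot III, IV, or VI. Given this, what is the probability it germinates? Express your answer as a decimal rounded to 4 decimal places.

0.7090

Let S = {III, IV, VI}.
P(S) = 0.11 + 0.33 + 0.15 = 0.59.
P(G ∩ S) = 0.53·0.11 + 0.9·0.33 + 0.42·0.15 = 0.0583 + 0.297 + 0.063 = 0.4183.
P(G | S) = 0.4183 / 0.59 = 0.708983…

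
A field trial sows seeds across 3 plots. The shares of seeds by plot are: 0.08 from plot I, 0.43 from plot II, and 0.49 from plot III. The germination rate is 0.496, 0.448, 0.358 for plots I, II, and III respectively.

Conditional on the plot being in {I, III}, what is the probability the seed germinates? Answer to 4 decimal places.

P(G|S) ≈ 0.3774

Let S = {I, III}.
P(S) = 0.08 + 0.49 = 0.57.
P(G ∩ S) = 0.496·0.08 + 0.358·0.49 = 0.03968 + 0.17542 = 0.2151.
P(G | S) = 0.2151 / 0.57 = 0.377368…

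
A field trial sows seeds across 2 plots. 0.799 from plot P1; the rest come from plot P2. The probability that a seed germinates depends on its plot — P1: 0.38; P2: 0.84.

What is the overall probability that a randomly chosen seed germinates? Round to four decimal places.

P(G) ≈ 0.4725

P(P2) = 1 − (0.799) = 0.201.
By the law of total probability,
P(G) = P(G|P1)·P(P1) + P(G|P2)·P(P2)
      = 0.38·0.799 + 0.84·0.201
      = 0.30362 + 0.16884 = 0.47246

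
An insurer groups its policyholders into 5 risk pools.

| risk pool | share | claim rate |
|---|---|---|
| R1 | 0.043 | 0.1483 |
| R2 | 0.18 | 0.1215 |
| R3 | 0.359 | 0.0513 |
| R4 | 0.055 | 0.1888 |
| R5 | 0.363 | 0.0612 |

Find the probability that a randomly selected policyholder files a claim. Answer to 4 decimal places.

P(C) = P(C|R1)·P(R1) + P(C|R2)·P(R2) + P(C|R3)·P(R3) + P(C|R4)·P(R4) + P(C|R5)·P(R5)
      = 0.1483·0.043 + 0.1215·0.18 + 0.0513·0.359 + 0.1888·0.055 + 0.0612·0.363
      = 0.0063769 + 0.02187 + 0.0184167 + 0.010384 + 0.0222156 = 0.0792632

P(C) ≈ 0.0793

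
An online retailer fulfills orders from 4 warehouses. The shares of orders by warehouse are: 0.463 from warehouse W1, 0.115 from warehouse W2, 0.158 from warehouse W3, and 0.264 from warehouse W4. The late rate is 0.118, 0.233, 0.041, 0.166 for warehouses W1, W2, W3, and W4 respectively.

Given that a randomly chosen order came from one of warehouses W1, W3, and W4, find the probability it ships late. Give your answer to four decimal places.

Let S = {W1, W3, W4}.
P(S) = 0.463 + 0.158 + 0.264 = 0.885.
P(L ∩ S) = 0.118·0.463 + 0.041·0.158 + 0.166·0.264 = 0.054634 + 0.006478 + 0.043824 = 0.104936.
P(L | S) = 0.104936 / 0.885 = 0.118572…

P(L|S) ≈ 0.1186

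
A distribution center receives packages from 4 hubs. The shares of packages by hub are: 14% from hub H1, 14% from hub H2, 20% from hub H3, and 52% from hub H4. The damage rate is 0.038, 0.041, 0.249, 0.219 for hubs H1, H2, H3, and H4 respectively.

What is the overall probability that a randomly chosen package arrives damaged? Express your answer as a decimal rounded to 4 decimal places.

0.1747

P(D) = P(D|H1)·P(H1) + P(D|H2)·P(H2) + P(D|H3)·P(H3) + P(D|H4)·P(H4)
      = 0.038·0.14 + 0.041·0.14 + 0.249·0.2 + 0.219·0.52
      = 0.00532 + 0.00574 + 0.0498 + 0.11388 = 0.17474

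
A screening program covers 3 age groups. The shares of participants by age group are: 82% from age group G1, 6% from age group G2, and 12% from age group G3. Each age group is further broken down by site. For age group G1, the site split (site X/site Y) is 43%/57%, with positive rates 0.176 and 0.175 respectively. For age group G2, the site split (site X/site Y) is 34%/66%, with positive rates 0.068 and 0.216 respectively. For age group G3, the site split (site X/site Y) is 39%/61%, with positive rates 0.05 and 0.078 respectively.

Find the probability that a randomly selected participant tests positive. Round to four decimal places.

P(T|G1) = 0.43·0.176 + 0.57·0.175 = 0.07568 + 0.09975 = 0.17543
P(T|G2) = 0.34·0.068 + 0.66·0.216 = 0.02312 + 0.14256 = 0.16568
P(T|G3) = 0.39·0.05 + 0.61·0.078 = 0.0195 + 0.04758 = 0.06708
By total probability over the outer partition,
P(T) = 0.82·0.17543 + 0.06·0.16568 + 0.12·0.06708
      = 0.1438526 + 0.0099408 + 0.0080496 = 0.161843

P(T) ≈ 0.1618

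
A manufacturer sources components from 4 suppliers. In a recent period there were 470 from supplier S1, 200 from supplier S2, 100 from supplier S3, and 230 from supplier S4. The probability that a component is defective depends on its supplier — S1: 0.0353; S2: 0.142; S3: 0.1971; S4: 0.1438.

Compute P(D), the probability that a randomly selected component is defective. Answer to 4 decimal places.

0.0978

Total: 470 + 200 + 100 + 230 = 1000.
P(S1) = 470/1000 = 0.47. P(S2) = 200/1000 = 0.2. P(S3) = 100/1000 = 0.1. P(S4) = 230/1000 = 0.23.
P(D) = P(D|S1)·P(S1) + P(D|S2)·P(S2) + P(D|S3)·P(S3) + P(D|S4)·P(S4)
      = 0.0353·0.47 + 0.142·0.2 + 0.1971·0.1 + 0.1438·0.23
      = 0.016591 + 0.0284 + 0.01971 + 0.033074 = 0.097775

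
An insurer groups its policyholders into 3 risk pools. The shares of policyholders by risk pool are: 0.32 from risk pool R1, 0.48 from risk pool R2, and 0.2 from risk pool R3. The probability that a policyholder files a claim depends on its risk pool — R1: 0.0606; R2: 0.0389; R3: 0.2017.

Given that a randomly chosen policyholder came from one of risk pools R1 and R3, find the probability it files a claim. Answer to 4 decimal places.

Let S = {R1, R3}.
P(S) = 0.32 + 0.2 = 0.52.
P(C ∩ S) = 0.0606·0.32 + 0.2017·0.2 = 0.019392 + 0.04034 = 0.059732.
P(C | S) = 0.059732 / 0.52 = 0.114869…

P(C|S) ≈ 0.1149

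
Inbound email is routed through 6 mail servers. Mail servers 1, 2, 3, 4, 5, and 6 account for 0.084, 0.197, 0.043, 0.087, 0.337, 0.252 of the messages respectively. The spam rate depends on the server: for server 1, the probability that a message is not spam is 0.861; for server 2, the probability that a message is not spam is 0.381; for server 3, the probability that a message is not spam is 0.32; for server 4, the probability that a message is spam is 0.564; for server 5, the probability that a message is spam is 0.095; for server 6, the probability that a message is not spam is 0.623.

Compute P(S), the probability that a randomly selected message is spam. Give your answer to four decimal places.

0.3389

P(S|1) = 1 − 0.861 = 0.139.
P(S|2) = 1 − 0.381 = 0.619.
P(S|3) = 1 − 0.32 = 0.68.
P(S|6) = 1 − 0.623 = 0.377.
P(S) = P(S|1)·P(1) + P(S|2)·P(2) + P(S|3)·P(3) + P(S|4)·P(4) + P(S|5)·P(5) + P(S|6)·P(6)
      = 0.139·0.084 + 0.619·0.197 + 0.68·0.043 + 0.564·0.087 + 0.095·0.337 + 0.377·0.252
      = 0.011676 + 0.121943 + 0.02924 + 0.049068 + 0.032015 + 0.095004 = 0.338946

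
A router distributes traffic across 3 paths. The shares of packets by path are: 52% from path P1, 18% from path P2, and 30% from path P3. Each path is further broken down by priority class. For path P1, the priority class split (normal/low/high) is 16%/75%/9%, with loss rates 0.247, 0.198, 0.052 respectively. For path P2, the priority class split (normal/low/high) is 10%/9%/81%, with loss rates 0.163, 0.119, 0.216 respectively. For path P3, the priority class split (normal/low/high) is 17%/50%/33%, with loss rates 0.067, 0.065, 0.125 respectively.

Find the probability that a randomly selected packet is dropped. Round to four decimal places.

P(L|P1) = 0.16·0.247 + 0.75·0.198 + 0.09·0.052 = 0.03952 + 0.1485 + 0.00468 = 0.1927
P(L|P2) = 0.1·0.163 + 0.09·0.119 + 0.81·0.216 = 0.0163 + 0.01071 + 0.17496 = 0.20197
P(L|P3) = 0.17·0.067 + 0.5·0.065 + 0.33·0.125 = 0.01139 + 0.0325 + 0.04125 = 0.08514
Then overall,
P(L) = 0.52·0.1927 + 0.18·0.20197 + 0.3·0.08514
      = 0.100204 + 0.0363546 + 0.025542 = 0.1621006

0.1621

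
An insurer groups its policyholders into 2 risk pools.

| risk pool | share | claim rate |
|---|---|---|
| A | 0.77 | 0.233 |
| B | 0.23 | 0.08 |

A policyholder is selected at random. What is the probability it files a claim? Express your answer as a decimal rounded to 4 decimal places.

0.1978

Using total probability over the partition,
P(C) = P(C|A)·P(A) + P(C|B)·P(B)
      = 0.233·0.77 + 0.08·0.23
      = 0.17941 + 0.0184 = 0.19781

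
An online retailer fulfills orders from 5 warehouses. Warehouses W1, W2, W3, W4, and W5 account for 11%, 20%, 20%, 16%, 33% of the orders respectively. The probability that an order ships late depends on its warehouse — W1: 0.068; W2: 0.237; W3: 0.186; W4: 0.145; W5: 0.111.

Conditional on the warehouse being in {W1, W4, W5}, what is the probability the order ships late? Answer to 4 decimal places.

0.1122

Let S = {W1, W4, W5}.
P(S) = 0.11 + 0.16 + 0.33 = 0.6.
P(L ∩ S) = 0.068·0.11 + 0.145·0.16 + 0.111·0.33 = 0.00748 + 0.0232 + 0.03663 = 0.06731.
P(L | S) = 0.06731 / 0.6 = 0.112183…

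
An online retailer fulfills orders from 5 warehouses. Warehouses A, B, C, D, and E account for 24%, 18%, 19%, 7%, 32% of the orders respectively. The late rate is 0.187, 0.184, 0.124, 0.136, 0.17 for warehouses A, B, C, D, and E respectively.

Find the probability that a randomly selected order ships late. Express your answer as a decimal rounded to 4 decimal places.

P(L) ≈ 0.1655

P(L) = P(L|A)·P(A) + P(L|B)·P(B) + P(L|C)·P(C) + P(L|D)·P(D) + P(L|E)·P(E)
      = 0.187·0.24 + 0.184·0.18 + 0.124·0.19 + 0.136·0.07 + 0.17·0.32
      = 0.04488 + 0.03312 + 0.02356 + 0.00952 + 0.0544 = 0.16548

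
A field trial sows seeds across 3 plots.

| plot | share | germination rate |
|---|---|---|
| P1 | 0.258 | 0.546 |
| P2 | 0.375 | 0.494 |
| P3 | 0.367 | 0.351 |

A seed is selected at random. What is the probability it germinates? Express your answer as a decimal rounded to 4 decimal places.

P(G) ≈ 0.4549

P(G) = P(G|P1)·P(P1) + P(G|P2)·P(P2) + P(G|P3)·P(P3)
      = 0.546·0.258 + 0.494·0.375 + 0.351·0.367
      = 0.140868 + 0.18525 + 0.128817 = 0.454935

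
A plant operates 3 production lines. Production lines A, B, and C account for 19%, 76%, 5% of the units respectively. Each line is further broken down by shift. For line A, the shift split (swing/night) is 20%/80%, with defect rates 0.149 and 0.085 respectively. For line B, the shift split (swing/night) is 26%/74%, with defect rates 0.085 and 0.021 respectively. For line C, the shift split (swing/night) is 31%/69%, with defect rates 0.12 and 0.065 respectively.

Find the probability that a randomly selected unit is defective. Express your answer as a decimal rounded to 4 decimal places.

P(D|A) = 0.2·0.149 + 0.8·0.085 = 0.0298 + 0.068 = 0.0978
P(D|B) = 0.26·0.085 + 0.74·0.021 = 0.0221 + 0.01554 = 0.03764
P(D|C) = 0.31·0.12 + 0.69·0.065 = 0.0372 + 0.04485 = 0.08205
Then overall,
P(D) = 0.19·0.0978 + 0.76·0.03764 + 0.05·0.08205
      = 0.018582 + 0.0286064 + 0.0041025 = 0.0512909

0.0513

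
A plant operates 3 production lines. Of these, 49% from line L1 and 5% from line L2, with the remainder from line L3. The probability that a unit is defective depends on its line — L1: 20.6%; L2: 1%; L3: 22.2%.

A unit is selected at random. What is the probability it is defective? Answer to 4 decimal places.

P(L3) = 1 − (0.49 + 0.05) = 0.46.
Using total probability over the partition,
P(D) = P(D|L1)·P(L1) + P(D|L2)·P(L2) + P(D|L3)·P(L3)
      = 0.206·0.49 + 0.01·0.05 + 0.222·0.46
      = 0.10094 + 0.0005 + 0.10212 = 0.20356

0.2036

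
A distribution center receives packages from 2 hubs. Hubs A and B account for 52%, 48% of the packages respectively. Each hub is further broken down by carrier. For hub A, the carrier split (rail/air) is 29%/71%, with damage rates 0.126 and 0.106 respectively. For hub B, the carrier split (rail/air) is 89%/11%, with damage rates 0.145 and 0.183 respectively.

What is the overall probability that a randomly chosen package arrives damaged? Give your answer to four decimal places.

P(D|A) = 0.29·0.126 + 0.71·0.106 = 0.03654 + 0.07526 = 0.1118
P(D|B) = 0.89·0.145 + 0.11·0.183 = 0.12905 + 0.02013 = 0.14918
By total probability over the outer partition,
P(D) = 0.52·0.1118 + 0.48·0.14918
      = 0.058136 + 0.0716064 = 0.1297424

0.1297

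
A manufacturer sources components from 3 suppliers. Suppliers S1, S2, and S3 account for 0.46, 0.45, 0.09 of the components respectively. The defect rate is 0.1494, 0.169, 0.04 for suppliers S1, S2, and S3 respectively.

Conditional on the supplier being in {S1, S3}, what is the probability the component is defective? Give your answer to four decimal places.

Let S = {S1, S3}.
P(S) = 0.46 + 0.09 = 0.55.
P(D ∩ S) = 0.1494·0.46 + 0.04·0.09 = 0.068724 + 0.0036 = 0.072324.
P(D | S) = 0.072324 / 0.55 = 0.131498…

P(D|S) ≈ 0.1315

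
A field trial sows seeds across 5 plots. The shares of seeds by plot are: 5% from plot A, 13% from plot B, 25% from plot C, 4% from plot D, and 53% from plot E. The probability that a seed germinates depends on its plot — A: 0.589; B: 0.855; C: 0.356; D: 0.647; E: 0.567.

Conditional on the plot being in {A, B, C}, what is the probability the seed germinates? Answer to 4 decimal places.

P(G|S) ≈ 0.5340

Let S = {A, B, C}.
P(S) = 0.05 + 0.13 + 0.25 = 0.43.
P(G ∩ S) = 0.589·0.05 + 0.855·0.13 + 0.356·0.25 = 0.02945 + 0.11115 + 0.089 = 0.2296.
P(G | S) = 0.2296 / 0.43 = 0.533953…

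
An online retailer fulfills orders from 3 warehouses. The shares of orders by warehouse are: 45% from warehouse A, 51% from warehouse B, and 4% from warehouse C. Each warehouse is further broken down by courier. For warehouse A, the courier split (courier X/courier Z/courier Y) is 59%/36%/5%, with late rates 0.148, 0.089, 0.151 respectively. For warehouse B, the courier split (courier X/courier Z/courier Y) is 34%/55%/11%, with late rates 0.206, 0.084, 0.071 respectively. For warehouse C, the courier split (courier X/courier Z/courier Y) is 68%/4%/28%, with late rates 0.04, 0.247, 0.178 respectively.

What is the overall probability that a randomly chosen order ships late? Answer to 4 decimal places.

P(L) ≈ 0.1239

P(L|A) = 0.59·0.148 + 0.36·0.089 + 0.05·0.151 = 0.08732 + 0.03204 + 0.00755 = 0.12691
P(L|B) = 0.34·0.206 + 0.55·0.084 + 0.11·0.071 = 0.07004 + 0.0462 + 0.00781 = 0.12405
P(L|C) = 0.68·0.04 + 0.04·0.247 + 0.28·0.178 = 0.0272 + 0.00988 + 0.04984 = 0.08692
Then overall,
P(L) = 0.45·0.12691 + 0.51·0.12405 + 0.04·0.08692
      = 0.0571095 + 0.0632655 + 0.0034768 = 0.1238518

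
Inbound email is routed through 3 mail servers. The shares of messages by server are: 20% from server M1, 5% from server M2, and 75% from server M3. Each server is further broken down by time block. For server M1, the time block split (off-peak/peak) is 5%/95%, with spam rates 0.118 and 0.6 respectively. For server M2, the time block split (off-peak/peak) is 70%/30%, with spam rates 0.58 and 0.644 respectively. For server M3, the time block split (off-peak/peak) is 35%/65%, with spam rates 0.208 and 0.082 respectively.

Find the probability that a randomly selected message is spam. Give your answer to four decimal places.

0.2397

P(S|M1) = 0.05·0.118 + 0.95·0.6 = 0.0059 + 0.57 = 0.5759
P(S|M2) = 0.7·0.58 + 0.3·0.644 = 0.406 + 0.1932 = 0.5992
P(S|M3) = 0.35·0.208 + 0.65·0.082 = 0.0728 + 0.0533 = 0.1261
By total probability over the outer partition,
P(S) = 0.2·0.5759 + 0.05·0.5992 + 0.75·0.1261
      = 0.11518 + 0.02996 + 0.094575 = 0.239715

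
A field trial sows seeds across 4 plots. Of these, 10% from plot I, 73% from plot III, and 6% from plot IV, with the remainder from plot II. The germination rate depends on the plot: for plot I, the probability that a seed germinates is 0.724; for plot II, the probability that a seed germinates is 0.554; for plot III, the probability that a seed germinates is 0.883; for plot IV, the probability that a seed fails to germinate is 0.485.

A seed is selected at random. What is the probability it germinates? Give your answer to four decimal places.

P(II) = 1 − (0.1 + 0.73 + 0.06) = 0.11.
P(G|IV) = 1 − 0.485 = 0.515.
Using total probability over the partition,
P(G) = P(G|I)·P(I) + P(G|II)·P(II) + P(G|III)·P(III) + P(G|IV)·P(IV)
      = 0.724·0.1 + 0.554·0.11 + 0.883·0.73 + 0.515·0.06
      = 0.0724 + 0.06094 + 0.64459 + 0.0309 = 0.80883

0.8088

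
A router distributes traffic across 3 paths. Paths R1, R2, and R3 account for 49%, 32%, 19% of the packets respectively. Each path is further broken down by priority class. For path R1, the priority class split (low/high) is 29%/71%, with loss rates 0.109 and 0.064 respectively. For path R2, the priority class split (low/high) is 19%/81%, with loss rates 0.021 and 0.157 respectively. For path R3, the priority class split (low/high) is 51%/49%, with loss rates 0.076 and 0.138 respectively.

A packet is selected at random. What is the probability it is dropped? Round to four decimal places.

0.0999

P(L|R1) = 0.29·0.109 + 0.71·0.064 = 0.03161 + 0.04544 = 0.07705
P(L|R2) = 0.19·0.021 + 0.81·0.157 = 0.00399 + 0.12717 = 0.13116
P(L|R3) = 0.51·0.076 + 0.49·0.138 = 0.03876 + 0.06762 = 0.10638
Then overall,
P(L) = 0.49·0.07705 + 0.32·0.13116 + 0.19·0.10638
      = 0.0377545 + 0.0419712 + 0.0202122 = 0.0999379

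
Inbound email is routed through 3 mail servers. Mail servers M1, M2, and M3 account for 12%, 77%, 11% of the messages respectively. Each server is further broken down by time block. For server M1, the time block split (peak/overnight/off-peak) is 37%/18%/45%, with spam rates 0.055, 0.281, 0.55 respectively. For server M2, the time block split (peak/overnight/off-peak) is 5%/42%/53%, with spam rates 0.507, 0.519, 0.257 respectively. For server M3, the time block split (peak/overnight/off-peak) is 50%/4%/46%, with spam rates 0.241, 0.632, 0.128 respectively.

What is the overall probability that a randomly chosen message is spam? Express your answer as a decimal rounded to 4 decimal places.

P(S|M1) = 0.37·0.055 + 0.18·0.281 + 0.45·0.55 = 0.02035 + 0.05058 + 0.2475 = 0.31843
P(S|M2) = 0.05·0.507 + 0.42·0.519 + 0.53·0.257 = 0.02535 + 0.21798 + 0.13621 = 0.37954
P(S|M3) = 0.5·0.241 + 0.04·0.632 + 0.46·0.128 = 0.1205 + 0.02528 + 0.05888 = 0.20466
By total probability over the outer partition,
P(S) = 0.12·0.31843 + 0.77·0.37954 + 0.11·0.20466
      = 0.0382116 + 0.2922458 + 0.0225126 = 0.35297

0.3530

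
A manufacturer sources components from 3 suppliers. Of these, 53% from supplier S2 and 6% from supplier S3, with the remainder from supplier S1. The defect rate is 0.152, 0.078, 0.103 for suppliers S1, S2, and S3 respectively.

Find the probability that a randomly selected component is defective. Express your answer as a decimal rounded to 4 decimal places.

0.1098

P(S1) = 1 − (0.53 + 0.06) = 0.41.
P(D) = P(D|S1)·P(S1) + P(D|S2)·P(S2) + P(D|S3)·P(S3)
      = 0.152·0.41 + 0.078·0.53 + 0.103·0.06
      = 0.06232 + 0.04134 + 0.00618 = 0.10984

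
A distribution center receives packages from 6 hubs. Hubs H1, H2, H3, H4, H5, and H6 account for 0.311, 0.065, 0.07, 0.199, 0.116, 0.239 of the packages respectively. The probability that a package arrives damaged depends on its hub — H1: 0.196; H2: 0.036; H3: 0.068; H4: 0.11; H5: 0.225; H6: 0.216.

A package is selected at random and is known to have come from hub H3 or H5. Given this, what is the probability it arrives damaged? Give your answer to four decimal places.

Let S = {H3, H5}.
P(S) = 0.07 + 0.116 = 0.186.
P(D ∩ S) = 0.068·0.07 + 0.225·0.116 = 0.00476 + 0.0261 = 0.03086.
P(D | S) = 0.03086 / 0.186 = 0.165914…

P(D|S) ≈ 0.1659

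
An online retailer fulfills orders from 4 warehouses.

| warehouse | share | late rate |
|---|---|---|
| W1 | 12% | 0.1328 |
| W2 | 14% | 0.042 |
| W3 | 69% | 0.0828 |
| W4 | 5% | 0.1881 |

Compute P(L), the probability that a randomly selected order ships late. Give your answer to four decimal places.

P(L) = P(L|W1)·P(W1) + P(L|W2)·P(W2) + P(L|W3)·P(W3) + P(L|W4)·P(W4)
      = 0.1328·0.12 + 0.042·0.14 + 0.0828·0.69 + 0.1881·0.05
      = 0.015936 + 0.00588 + 0.057132 + 0.009405 = 0.088353

0.0884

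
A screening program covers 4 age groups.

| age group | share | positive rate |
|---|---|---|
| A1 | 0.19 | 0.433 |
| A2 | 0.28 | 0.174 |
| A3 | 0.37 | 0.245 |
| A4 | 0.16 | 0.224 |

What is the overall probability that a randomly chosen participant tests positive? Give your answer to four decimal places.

By the law of total probability,
P(T) = P(T|A1)·P(A1) + P(T|A2)·P(A2) + P(T|A3)·P(A3) + P(T|A4)·P(A4)
      = 0.433·0.19 + 0.174·0.28 + 0.245·0.37 + 0.224·0.16
      = 0.08227 + 0.04872 + 0.09065 + 0.03584 = 0.25748

P(T) ≈ 0.2575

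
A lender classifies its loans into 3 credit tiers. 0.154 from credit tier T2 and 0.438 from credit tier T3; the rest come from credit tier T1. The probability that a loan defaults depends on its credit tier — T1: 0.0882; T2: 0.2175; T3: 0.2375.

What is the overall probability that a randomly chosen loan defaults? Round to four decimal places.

P(D) ≈ 0.1735

P(T1) = 1 − (0.154 + 0.438) = 0.408.
Using total probability over the partition,
P(D) = P(D|T1)·P(T1) + P(D|T2)·P(T2) + P(D|T3)·P(T3)
      = 0.0882·0.408 + 0.2175·0.154 + 0.2375·0.438
      = 0.0359856 + 0.033495 + 0.104025 = 0.1735056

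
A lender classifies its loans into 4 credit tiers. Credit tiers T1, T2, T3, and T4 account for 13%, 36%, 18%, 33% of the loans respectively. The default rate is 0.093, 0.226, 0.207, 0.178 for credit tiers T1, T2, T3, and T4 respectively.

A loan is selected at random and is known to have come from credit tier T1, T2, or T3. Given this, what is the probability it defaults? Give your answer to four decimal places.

P(D|S) ≈ 0.1951

Let S = {T1, T2, T3}.
P(S) = 0.13 + 0.36 + 0.18 = 0.67.
P(D ∩ S) = 0.093·0.13 + 0.226·0.36 + 0.207·0.18 = 0.01209 + 0.08136 + 0.03726 = 0.13071.
P(D | S) = 0.13071 / 0.67 = 0.195090…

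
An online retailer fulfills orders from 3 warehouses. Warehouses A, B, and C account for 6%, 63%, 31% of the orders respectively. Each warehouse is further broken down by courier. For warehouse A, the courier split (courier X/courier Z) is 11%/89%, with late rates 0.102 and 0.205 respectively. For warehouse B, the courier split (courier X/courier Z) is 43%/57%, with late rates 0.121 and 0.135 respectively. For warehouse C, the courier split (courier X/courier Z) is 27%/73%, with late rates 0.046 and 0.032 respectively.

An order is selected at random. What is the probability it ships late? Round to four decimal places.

0.1040

P(L|A) = 0.11·0.102 + 0.89·0.205 = 0.01122 + 0.18245 = 0.19367
P(L|B) = 0.43·0.121 + 0.57·0.135 = 0.05203 + 0.07695 = 0.12898
P(L|C) = 0.27·0.046 + 0.73·0.032 = 0.01242 + 0.02336 = 0.03578
Then overall,
P(L) = 0.06·0.19367 + 0.63·0.12898 + 0.31·0.03578
      = 0.0116202 + 0.0812574 + 0.0110918 = 0.1039694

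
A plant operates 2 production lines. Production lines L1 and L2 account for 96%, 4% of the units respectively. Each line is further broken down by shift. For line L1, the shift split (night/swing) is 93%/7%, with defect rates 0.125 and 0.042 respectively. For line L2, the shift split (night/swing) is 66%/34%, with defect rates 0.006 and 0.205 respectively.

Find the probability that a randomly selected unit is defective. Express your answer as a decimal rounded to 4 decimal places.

0.1174

P(D|L1) = 0.93·0.125 + 0.07·0.042 = 0.11625 + 0.00294 = 0.11919
P(D|L2) = 0.66·0.006 + 0.34·0.205 = 0.00396 + 0.0697 = 0.07366
Then overall,
P(D) = 0.96·0.11919 + 0.04·0.07366
      = 0.1144224 + 0.0029464 = 0.1173688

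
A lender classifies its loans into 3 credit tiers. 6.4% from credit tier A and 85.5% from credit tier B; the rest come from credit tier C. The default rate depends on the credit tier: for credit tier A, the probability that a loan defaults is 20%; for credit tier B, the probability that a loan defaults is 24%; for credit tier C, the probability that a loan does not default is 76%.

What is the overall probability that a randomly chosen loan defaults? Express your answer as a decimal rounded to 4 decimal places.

P(D) ≈ 0.2374

P(C) = 1 − (0.064 + 0.855) = 0.081.
P(D|C) = 1 − 0.76 = 0.24.
Using total probability over the partition,
P(D) = P(D|A)·P(A) + P(D|B)·P(B) + P(D|C)·P(C)
      = 0.2·0.064 + 0.24·0.855 + 0.24·0.081
      = 0.0128 + 0.2052 + 0.01944 = 0.23744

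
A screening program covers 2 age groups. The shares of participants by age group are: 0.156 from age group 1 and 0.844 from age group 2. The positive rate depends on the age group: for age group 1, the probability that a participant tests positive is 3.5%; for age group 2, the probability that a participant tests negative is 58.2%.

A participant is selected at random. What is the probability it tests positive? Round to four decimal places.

P(T|2) = 1 − 0.582 = 0.418.
P(T) = P(T|1)·P(1) + P(T|2)·P(2)
      = 0.035·0.156 + 0.418·0.844
      = 0.00546 + 0.352792 = 0.358252

P(T) ≈ 0.3583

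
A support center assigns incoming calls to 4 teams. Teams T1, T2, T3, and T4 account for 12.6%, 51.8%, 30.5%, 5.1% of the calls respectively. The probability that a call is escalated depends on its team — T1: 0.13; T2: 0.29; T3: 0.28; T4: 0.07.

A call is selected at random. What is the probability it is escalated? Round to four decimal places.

P(E) ≈ 0.2556

By the law of total probability,
P(E) = P(E|T1)·P(T1) + P(E|T2)·P(T2) + P(E|T3)·P(T3) + P(E|T4)·P(T4)
      = 0.13·0.126 + 0.29·0.518 + 0.28·0.305 + 0.07·0.051
      = 0.01638 + 0.15022 + 0.0854 + 0.00357 = 0.25557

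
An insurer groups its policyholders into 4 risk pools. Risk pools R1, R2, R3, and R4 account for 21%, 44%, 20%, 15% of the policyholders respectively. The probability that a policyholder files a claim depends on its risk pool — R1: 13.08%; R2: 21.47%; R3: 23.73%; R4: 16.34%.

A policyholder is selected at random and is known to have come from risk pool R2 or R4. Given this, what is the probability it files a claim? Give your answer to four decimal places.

Let S = {R2, R4}.
P(S) = 0.44 + 0.15 = 0.59.
P(C ∩ S) = 0.2147·0.44 + 0.1634·0.15 = 0.094468 + 0.02451 = 0.118978.
P(C | S) = 0.118978 / 0.59 = 0.201658…

P(C|S) ≈ 0.2017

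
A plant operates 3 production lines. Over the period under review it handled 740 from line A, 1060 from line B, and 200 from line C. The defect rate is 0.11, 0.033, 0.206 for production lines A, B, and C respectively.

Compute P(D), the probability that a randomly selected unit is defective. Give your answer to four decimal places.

Total: 740 + 1060 + 200 = 2000.
P(A) = 740/2000 = 0.37. P(B) = 1060/2000 = 0.53. P(C) = 200/2000 = 0.1.
Summing over the partition,
P(D) = P(D|A)·P(A) + P(D|B)·P(B) + P(D|C)·P(C)
      = 0.11·0.37 + 0.033·0.53 + 0.206·0.1
      = 0.0407 + 0.01749 + 0.0206 = 0.07879

0.0788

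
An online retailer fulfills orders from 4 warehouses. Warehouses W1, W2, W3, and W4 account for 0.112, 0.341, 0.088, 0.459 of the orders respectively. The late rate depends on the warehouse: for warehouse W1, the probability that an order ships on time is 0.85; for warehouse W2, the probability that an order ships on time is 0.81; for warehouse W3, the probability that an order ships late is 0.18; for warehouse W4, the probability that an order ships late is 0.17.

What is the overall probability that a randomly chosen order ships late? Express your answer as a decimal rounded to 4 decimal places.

P(L|W1) = 1 − 0.85 = 0.15.
P(L|W2) = 1 − 0.81 = 0.19.
Using total probability over the partition,
P(L) = P(L|W1)·P(W1) + P(L|W2)·P(W2) + P(L|W3)·P(W3) + P(L|W4)·P(W4)
      = 0.15·0.112 + 0.19·0.341 + 0.18·0.088 + 0.17·0.459
      = 0.0168 + 0.06479 + 0.01584 + 0.07803 = 0.17546

P(L) ≈ 0.1755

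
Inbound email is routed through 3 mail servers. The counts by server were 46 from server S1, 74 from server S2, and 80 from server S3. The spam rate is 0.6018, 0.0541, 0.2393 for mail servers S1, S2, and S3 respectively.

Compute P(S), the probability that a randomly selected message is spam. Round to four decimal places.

0.2542

Total: 46 + 74 + 80 = 200.
P(S1) = 46/200 = 0.23. P(S2) = 74/200 = 0.37. P(S3) = 80/200 = 0.4.
P(S) = P(S|S1)·P(S1) + P(S|S2)·P(S2) + P(S|S3)·P(S3)
      = 0.6018·0.23 + 0.0541·0.37 + 0.2393·0.4
      = 0.138414 + 0.020017 + 0.09572 = 0.254151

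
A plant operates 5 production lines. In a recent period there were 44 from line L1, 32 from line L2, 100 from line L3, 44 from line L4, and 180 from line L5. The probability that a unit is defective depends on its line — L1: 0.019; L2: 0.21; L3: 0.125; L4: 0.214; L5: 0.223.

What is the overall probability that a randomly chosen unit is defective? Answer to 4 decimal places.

Total: 44 + 32 + 100 + 44 + 180 = 400.
P(L1) = 44/400 = 0.11. P(L2) = 32/400 = 0.08. P(L3) = 100/400 = 0.25. P(L4) = 44/400 = 0.11. P(L5) = 180/400 = 0.45.
P(D) = P(D|L1)·P(L1) + P(D|L2)·P(L2) + P(D|L3)·P(L3) + P(D|L4)·P(L4) + P(D|L5)·P(L5)
      = 0.019·0.11 + 0.21·0.08 + 0.125·0.25 + 0.214·0.11 + 0.223·0.45
      = 0.00209 + 0.0168 + 0.03125 + 0.02354 + 0.10035 = 0.17403

0.1740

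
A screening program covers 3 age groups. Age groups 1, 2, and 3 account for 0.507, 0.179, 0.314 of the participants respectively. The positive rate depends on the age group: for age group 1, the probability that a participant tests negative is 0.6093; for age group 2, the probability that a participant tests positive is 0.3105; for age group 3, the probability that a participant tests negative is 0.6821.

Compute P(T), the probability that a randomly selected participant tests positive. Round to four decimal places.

P(T|1) = 1 − 0.6093 = 0.3907.
P(T|3) = 1 − 0.6821 = 0.3179.
P(T) = P(T|1)·P(1) + P(T|2)·P(2) + P(T|3)·P(3)
      = 0.3907·0.507 + 0.3105·0.179 + 0.3179·0.314
      = 0.1980849 + 0.0555795 + 0.0998206 = 0.353485

0.3535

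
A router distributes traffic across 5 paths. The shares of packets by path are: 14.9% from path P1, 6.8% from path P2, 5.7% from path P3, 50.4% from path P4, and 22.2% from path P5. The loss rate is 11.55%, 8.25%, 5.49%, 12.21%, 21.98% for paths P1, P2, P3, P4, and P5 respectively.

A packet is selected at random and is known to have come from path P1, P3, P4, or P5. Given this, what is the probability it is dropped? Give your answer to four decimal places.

Let S = {P1, P3, P4, P5}.
P(S) = 0.149 + 0.057 + 0.504 + 0.222 = 0.932.
P(L ∩ S) = 0.1155·0.149 + 0.0549·0.057 + 0.1221·0.504 + 0.2198·0.222 = 0.0172095 + 0.0031293 + 0.0615384 + 0.0487956 = 0.1306728.
P(L | S) = 0.1306728 / 0.932 = 0.140207…

P(L|S) ≈ 0.1402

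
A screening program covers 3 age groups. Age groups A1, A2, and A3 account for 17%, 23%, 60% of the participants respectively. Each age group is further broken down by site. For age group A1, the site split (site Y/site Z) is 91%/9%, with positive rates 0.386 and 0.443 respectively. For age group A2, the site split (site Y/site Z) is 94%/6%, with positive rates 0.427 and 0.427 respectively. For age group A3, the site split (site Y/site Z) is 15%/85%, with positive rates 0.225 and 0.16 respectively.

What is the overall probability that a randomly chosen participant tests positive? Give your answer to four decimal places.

0.2666

P(T|A1) = 0.91·0.386 + 0.09·0.443 = 0.35126 + 0.03987 = 0.39113
P(T|A2) = 0.94·0.427 + 0.06·0.427 = 0.40138 + 0.02562 = 0.427
P(T|A3) = 0.15·0.225 + 0.85·0.16 = 0.03375 + 0.136 = 0.16975
Then overall,
P(T) = 0.17·0.39113 + 0.23·0.427 + 0.6·0.16975
      = 0.0664921 + 0.09821 + 0.10185 = 0.2665521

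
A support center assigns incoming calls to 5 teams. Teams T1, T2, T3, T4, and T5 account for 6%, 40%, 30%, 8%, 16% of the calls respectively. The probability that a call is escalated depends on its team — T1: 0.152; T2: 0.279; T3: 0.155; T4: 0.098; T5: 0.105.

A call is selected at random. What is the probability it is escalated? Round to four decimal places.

P(E) = P(E|T1)·P(T1) + P(E|T2)·P(T2) + P(E|T3)·P(T3) + P(E|T4)·P(T4) + P(E|T5)·P(T5)
      = 0.152·0.06 + 0.279·0.4 + 0.155·0.3 + 0.098·0.08 + 0.105·0.16
      = 0.00912 + 0.1116 + 0.0465 + 0.00784 + 0.0168 = 0.19186

P(E) ≈ 0.1919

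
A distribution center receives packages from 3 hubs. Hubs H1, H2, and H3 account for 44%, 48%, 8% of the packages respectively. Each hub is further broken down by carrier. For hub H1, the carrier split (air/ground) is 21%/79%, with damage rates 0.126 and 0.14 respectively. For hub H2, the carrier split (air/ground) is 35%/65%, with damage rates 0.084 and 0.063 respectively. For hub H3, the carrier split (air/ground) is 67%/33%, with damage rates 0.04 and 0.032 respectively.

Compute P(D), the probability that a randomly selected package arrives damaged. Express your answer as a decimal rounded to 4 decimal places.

P(D|H1) = 0.21·0.126 + 0.79·0.14 = 0.02646 + 0.1106 = 0.13706
P(D|H2) = 0.35·0.084 + 0.65·0.063 = 0.0294 + 0.04095 = 0.07035
P(D|H3) = 0.67·0.04 + 0.33·0.032 = 0.0268 + 0.01056 = 0.03736
By total probability over the outer partition,
P(D) = 0.44·0.13706 + 0.48·0.07035 + 0.08·0.03736
      = 0.0603064 + 0.033768 + 0.0029888 = 0.0970632

0.0971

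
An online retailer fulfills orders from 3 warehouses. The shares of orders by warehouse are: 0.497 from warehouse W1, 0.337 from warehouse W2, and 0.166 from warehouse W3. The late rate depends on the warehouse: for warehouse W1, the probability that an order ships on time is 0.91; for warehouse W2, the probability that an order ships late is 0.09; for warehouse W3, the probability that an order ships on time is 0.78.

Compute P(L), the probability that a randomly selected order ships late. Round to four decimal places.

P(L) ≈ 0.1116

P(L|W1) = 1 − 0.91 = 0.09.
P(L|W3) = 1 − 0.78 = 0.22.
By the law of total probability,
P(L) = P(L|W1)·P(W1) + P(L|W2)·P(W2) + P(L|W3)·P(W3)
      = 0.09·0.497 + 0.09·0.337 + 0.22·0.166
      = 0.04473 + 0.03033 + 0.03652 = 0.11158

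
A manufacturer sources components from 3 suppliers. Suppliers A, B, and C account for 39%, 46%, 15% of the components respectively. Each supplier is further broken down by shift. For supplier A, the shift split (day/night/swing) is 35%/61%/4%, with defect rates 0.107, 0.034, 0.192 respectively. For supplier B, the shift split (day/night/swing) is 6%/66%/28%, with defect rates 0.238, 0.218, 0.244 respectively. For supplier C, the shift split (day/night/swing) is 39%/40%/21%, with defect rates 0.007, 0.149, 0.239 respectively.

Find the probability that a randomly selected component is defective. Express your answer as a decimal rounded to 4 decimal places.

P(D|A) = 0.35·0.107 + 0.61·0.034 + 0.04·0.192 = 0.03745 + 0.02074 + 0.00768 = 0.06587
P(D|B) = 0.06·0.238 + 0.66·0.218 + 0.28·0.244 = 0.01428 + 0.14388 + 0.06832 = 0.22648
P(D|C) = 0.39·0.007 + 0.4·0.149 + 0.21·0.239 = 0.00273 + 0.0596 + 0.05019 = 0.11252
By total probability over the outer partition,
P(D) = 0.39·0.06587 + 0.46·0.22648 + 0.15·0.11252
      = 0.0256893 + 0.1041808 + 0.016878 = 0.1467481

P(D) ≈ 0.1467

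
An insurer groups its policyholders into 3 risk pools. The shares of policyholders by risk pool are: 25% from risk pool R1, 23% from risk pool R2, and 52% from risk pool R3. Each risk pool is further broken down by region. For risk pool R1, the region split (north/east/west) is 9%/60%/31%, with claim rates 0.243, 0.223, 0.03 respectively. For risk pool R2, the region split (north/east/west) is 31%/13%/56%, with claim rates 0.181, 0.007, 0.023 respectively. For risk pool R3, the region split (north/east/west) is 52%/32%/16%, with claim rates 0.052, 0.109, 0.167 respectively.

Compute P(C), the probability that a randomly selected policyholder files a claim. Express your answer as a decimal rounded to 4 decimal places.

P(C|R1) = 0.09·0.243 + 0.6·0.223 + 0.31·0.03 = 0.02187 + 0.1338 + 0.0093 = 0.16497
P(C|R2) = 0.31·0.181 + 0.13·0.007 + 0.56·0.023 = 0.05611 + 0.00091 + 0.01288 = 0.0699
P(C|R3) = 0.52·0.052 + 0.32·0.109 + 0.16·0.167 = 0.02704 + 0.03488 + 0.02672 = 0.08864
Then overall,
P(C) = 0.25·0.16497 + 0.23·0.0699 + 0.52·0.08864
      = 0.0412425 + 0.016077 + 0.0460928 = 0.1034123

P(C) ≈ 0.1034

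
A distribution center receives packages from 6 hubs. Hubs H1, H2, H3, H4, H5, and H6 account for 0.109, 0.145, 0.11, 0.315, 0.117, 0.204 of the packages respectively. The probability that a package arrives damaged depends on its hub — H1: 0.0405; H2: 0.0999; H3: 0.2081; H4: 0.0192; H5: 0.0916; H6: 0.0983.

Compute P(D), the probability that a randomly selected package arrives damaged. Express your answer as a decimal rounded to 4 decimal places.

P(D) ≈ 0.0786

P(D) = P(D|H1)·P(H1) + P(D|H2)·P(H2) + P(D|H3)·P(H3) + P(D|H4)·P(H4) + P(D|H5)·P(H5) + P(D|H6)·P(H6)
      = 0.0405·0.109 + 0.0999·0.145 + 0.2081·0.11 + 0.0192·0.315 + 0.0916·0.117 + 0.0983·0.204
      = 0.0044145 + 0.0144855 + 0.022891 + 0.006048 + 0.0107172 + 0.0200532 = 0.0786094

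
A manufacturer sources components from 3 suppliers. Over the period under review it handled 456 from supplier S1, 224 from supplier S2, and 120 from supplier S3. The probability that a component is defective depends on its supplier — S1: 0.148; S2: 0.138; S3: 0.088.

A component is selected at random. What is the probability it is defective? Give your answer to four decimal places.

Total: 456 + 224 + 120 = 800.
P(S1) = 456/800 = 0.57. P(S2) = 224/800 = 0.28. P(S3) = 120/800 = 0.15.
P(D) = P(D|S1)·P(S1) + P(D|S2)·P(S2) + P(D|S3)·P(S3)
      = 0.148·0.57 + 0.138·0.28 + 0.088·0.15
      = 0.08436 + 0.03864 + 0.0132 = 0.1362

P(D) ≈ 0.1362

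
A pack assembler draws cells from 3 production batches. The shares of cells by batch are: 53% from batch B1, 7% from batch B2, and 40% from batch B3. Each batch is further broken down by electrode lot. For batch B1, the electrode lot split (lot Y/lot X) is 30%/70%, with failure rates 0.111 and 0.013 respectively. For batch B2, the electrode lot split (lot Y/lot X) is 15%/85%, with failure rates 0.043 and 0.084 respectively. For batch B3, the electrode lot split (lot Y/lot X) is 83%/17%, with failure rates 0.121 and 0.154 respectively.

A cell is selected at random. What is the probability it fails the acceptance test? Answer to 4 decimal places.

P(F) ≈ 0.0786

P(F|B1) = 0.3·0.111 + 0.7·0.013 = 0.0333 + 0.0091 = 0.0424
P(F|B2) = 0.15·0.043 + 0.85·0.084 = 0.00645 + 0.0714 = 0.07785
P(F|B3) = 0.83·0.121 + 0.17·0.154 = 0.10043 + 0.02618 = 0.12661
Then overall,
P(F) = 0.53·0.0424 + 0.07·0.07785 + 0.4·0.12661
      = 0.022472 + 0.0054495 + 0.050644 = 0.0785655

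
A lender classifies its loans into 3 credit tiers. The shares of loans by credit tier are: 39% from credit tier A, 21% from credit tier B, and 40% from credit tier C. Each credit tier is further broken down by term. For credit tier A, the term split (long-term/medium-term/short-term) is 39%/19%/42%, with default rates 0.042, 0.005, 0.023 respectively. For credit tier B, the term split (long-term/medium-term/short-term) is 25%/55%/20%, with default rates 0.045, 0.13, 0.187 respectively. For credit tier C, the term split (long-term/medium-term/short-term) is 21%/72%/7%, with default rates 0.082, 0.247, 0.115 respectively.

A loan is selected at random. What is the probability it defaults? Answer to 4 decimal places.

P(D|A) = 0.39·0.042 + 0.19·0.005 + 0.42·0.023 = 0.01638 + 0.00095 + 0.00966 = 0.02699
P(D|B) = 0.25·0.045 + 0.55·0.13 + 0.2·0.187 = 0.01125 + 0.0715 + 0.0374 = 0.12015
P(D|C) = 0.21·0.082 + 0.72·0.247 + 0.07·0.115 = 0.01722 + 0.17784 + 0.00805 = 0.20311
By total probability over the outer partition,
P(D) = 0.39·0.02699 + 0.21·0.12015 + 0.4·0.20311
      = 0.0105261 + 0.0252315 + 0.081244 = 0.1170016

P(D) ≈ 0.1170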